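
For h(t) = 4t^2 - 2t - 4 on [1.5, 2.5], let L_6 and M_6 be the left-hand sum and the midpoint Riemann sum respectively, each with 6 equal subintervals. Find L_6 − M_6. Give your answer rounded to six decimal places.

-1.138889

L_6 ≈ 7.18518519.
M_6 ≈ 8.32407407.
L_6 − M_6 ≈ -1.138889.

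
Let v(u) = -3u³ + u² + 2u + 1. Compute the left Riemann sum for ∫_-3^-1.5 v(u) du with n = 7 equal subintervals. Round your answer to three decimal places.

67.818

Δu = (-1.5 − (-3))/7 = 3/14.
Left endpoints: -3, -39/14, -18/7, -33/14, -15/7, -27/14, -12/7.
v(-3) = 85, v(-39/14) = 186707/2744, v(-18/7) = 18343/343, v(-33/14) = 112865/2744, v(-15/7) = 10573/343, v(-27/14) = 61415/2744, v(-12/7) = 5359/343.
Sum = Δu · [v(-3) + v(-39/14) + v(-18/7) + ...].
Sum ≈ 67.818.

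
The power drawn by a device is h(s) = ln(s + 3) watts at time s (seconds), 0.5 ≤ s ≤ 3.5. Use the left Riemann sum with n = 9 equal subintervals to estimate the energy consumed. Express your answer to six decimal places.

Δs = (3.5 − 0.5)/9 = 1/3.
Left endpoints: 0.5, 5/6, 7/6, 1.5, 11/6, 13/6, 2.5, 17/6, 19/6.
h(0.5) ≈ 1.252763, h(5/6) ≈ 1.343735, h(7/6) ≈ 1.427116, h(1.5) ≈ 1.504077, h(11/6) ≈ 1.575536, h(13/6) ≈ 1.642228, h(2.5) ≈ 1.704748, h(17/6) ≈ 1.763589, h(19/6) ≈ 1.819158.
Sum = Δs · [h(0.5) + h(5/6) + h(7/6) + ...].
Sum ≈ 4.677650.

4.677650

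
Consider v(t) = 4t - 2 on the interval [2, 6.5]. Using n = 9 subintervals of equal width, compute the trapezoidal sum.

Δt = (6.5 − 2)/9 = 0.5.
v(2) = 6, v(2.5) = 8, v(3) = 10, v(3.5) = 12, v(4) = 14, v(4.5) = 16, v(5) = 18, v(5.5) = 20, v(6) = 22, v(6.5) = 24.
T_9 = (Δt/2)·[v(t_0) + 2v(t_1) + ... + 2v(t_{8}) + v(t_9)].
Sum = 67.5.

67.5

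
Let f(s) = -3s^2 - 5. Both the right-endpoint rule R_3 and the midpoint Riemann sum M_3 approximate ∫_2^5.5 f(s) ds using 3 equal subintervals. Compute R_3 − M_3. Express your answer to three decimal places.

R_3 ≈ -224.19444.
M_3 ≈ -174.68403.
R_3 − M_3 ≈ -49.510.

-49.510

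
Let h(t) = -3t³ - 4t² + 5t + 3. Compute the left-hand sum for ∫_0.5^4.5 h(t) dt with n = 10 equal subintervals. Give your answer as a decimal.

-303.06

Δt = (4.5 − 0.5)/10 = 0.4.
Left endpoints: 0.5, 0.9, 1.3, 1.7, 2.1, 2.5, 2.9, 3.3, 3.7, 4.1.
h(0.5) = 4.125, h(0.9) = 2.073, h(1.3) = -3.851, h(1.7) = -14.799, h(2.1) = -31.923, h(2.5) = -56.375, h(2.9) = -89.307, h(3.3) = -131.871, h(3.7) = -185.219, h(4.1) = -250.503.
Sum = Δt · [h(0.5) + h(0.9) + h(1.3) + ...].
Sum = -303.06.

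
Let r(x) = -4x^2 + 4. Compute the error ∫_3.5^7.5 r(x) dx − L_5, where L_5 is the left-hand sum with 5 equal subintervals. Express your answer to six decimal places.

-68.693333

Exact integral: ∫_3.5^7.5 r(x) dx ≈ -489.33333333.
L_5 = -420.64.
Error ≈ -489.33333333 − (-420.64) ≈ -68.693333.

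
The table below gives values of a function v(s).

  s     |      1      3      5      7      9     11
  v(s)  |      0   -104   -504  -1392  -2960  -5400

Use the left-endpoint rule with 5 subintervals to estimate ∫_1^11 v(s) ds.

Δs = 2.
Sum = 2·[0 + (-104) + (-504) + (-1392) + (-2960)] = -9920.

-9920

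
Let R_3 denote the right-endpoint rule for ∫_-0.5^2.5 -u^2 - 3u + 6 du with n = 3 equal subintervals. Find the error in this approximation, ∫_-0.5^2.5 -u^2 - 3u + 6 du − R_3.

Exact integral: ∫_-0.5^2.5 f(u) du = 3.75.
R_3 = -4.25.
Error = 3.75 − (-4.25) = 8.

8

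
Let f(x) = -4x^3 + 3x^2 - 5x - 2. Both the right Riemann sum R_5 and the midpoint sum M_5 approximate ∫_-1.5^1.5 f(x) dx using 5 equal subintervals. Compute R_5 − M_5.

-11.79

R_5 = -11.31.
M_5 = 0.48.
R_5 − M_5 = -11.79.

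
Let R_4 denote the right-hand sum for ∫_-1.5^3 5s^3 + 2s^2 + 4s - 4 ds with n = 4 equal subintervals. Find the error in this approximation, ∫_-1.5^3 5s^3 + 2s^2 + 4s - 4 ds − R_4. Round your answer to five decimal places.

-115.72559

Exact integral: ∫_-1.5^3 f(s) ds = 110.671875.
R_4 ≈ 226.3974609.
Error ≈ 110.671875 − 226.3974609 ≈ -115.72559.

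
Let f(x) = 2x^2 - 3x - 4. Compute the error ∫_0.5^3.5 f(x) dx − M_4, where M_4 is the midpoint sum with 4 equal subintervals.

Exact integral: ∫_0.5^3.5 f(x) dx = -1.5.
M_4 = -1.78125.
Error = -1.5 − (-1.78125) = 0.28125.

0.28125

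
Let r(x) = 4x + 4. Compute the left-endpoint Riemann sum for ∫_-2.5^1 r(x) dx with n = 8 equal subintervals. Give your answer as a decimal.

0.4375

Δx = (1 − (-2.5))/8 = 0.4375.
Left endpoints: -2.5, -2.0625, -1.625, -1.1875, -0.75, -0.3125, 0.125, 0.5625.
r(-2.5) = -6, r(-2.0625) = -4.25, r(-1.625) = -2.5, r(-1.1875) = -0.75, r(-0.75) = 1, r(-0.3125) = 2.75, r(0.125) = 4.5, r(0.5625) = 6.25.
Sum = Δx · [r(-2.5) + r(-2.0625) + r(-1.625) + ...].
Sum = 0.4375.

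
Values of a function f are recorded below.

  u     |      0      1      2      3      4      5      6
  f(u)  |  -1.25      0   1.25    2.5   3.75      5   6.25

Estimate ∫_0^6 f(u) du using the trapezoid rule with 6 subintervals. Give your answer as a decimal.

15

Δu = 1.
T_6 = (1/2)·[(-1.25) + 2·0 + 2·1.25 + 2·2.5 + 2·3.75 + 2·5 + 6.25] = 15.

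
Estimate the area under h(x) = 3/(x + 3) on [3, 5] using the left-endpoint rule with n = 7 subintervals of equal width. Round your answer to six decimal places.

Δx = (5 − 3)/7 = 2/7.
Left endpoints: 3, 23/7, 25/7, 27/7, 29/7, 31/7, 33/7.
h(3) = 0.5, h(23/7) = 21/44, h(25/7) = 21/46, h(27/7) = 0.4375, h(29/7) = 0.42, h(31/7) = 21/52, h(33/7) = 7/18.
Sum = Δx · [h(3) + h(23/7) + h(25/7) + ...].
Sum ≈ 0.881151.

0.881151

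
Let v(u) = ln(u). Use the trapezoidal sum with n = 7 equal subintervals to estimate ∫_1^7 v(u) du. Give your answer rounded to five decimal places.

7.57017

Δu = (7 − 1)/7 = 6/7.
v(1) ≈ 0.00000, v(13/7) ≈ 0.61904, v(19/7) ≈ 0.99853, v(25/7) ≈ 1.27297, v(31/7) ≈ 1.48808, v(37/7) ≈ 1.66501, v(43/7) ≈ 1.81529, v(7) ≈ 1.94591.
T_7 = (Δu/2)·[v(u_0) + 2v(u_1) + ... + 2v(u_{6}) + v(u_7)].
Sum ≈ 7.57017.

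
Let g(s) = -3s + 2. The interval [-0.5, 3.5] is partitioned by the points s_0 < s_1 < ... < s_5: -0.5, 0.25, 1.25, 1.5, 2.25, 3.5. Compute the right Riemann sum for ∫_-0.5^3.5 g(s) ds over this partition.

Subinterval widths: 0.75, 1, 0.25, 0.75, 1.25.
Right endpoints: 0.25, 1.25, 1.5, 2.25, 3.5.
g(0.25) = 1.25, g(1.25) = -1.75, g(1.5) = -2.5, g(2.25) = -4.75, g(3.5) = -8.5.
Sum = Σ Δs_i · g(s_i).
Sum = -15.625.

-15.625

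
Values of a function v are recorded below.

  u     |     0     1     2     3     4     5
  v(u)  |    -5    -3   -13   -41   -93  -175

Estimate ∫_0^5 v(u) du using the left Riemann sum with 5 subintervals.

-155

Δu = 1.
Sum = 1·[(-5) + (-3) + (-13) + (-41) + (-93)] = -155.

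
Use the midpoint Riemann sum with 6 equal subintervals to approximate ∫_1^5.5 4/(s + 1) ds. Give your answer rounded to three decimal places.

4.694

Δs = (5.5 − 1)/6 = 0.75.
Midpoints: 1.375, 2.125, 2.875, 3.625, 4.375, 5.125.
f(1.375) = 32/19, f(2.125) = 1.28, f(2.875) = 32/31, f(3.625) = 32/37, f(4.375) = 32/43, f(5.125) = 32/49.
Sum = Δs · [f(1.375) + f(2.125) + f(2.875) + ...].
Sum ≈ 4.694.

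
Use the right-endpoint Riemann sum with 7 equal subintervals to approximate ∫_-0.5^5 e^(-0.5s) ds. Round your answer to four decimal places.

Δs = (5 − (-0.5))/7 = 11/14.
Right endpoints: 2/7, 15/14, 13/7, 37/14, 24/7, 59/14, 5.
f(2/7) ≈ 0.8669, f(15/14) ≈ 0.5853, f(13/7) ≈ 0.3951, f(37/14) ≈ 0.2668, f(24/7) ≈ 0.1801, f(59/14) ≈ 0.1216, f(5) ≈ 0.0821.
Sum = Δs · [f(2/7) + f(15/14) + f(13/7) + ...].
Sum ≈ 1.9625.

1.9625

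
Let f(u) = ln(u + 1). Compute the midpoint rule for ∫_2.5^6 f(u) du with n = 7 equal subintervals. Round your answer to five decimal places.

Δu = (6 − 2.5)/7 = 0.5.
Midpoints: 2.75, 3.25, 3.75, 4.25, 4.75, 5.25, 5.75.
f(2.75) ≈ 1.32176, f(3.25) ≈ 1.44692, f(3.75) ≈ 1.55814, f(4.25) ≈ 1.65823, f(4.75) ≈ 1.74920, f(5.25) ≈ 1.83258, f(5.75) ≈ 1.90954.
Sum = Δu · [f(2.75) + f(3.25) + f(3.75) + ...].
Sum ≈ 5.73819.

5.73819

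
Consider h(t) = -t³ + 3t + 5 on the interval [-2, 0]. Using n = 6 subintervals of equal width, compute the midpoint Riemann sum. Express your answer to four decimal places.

7.9444

Δt = (0 − (-2))/6 = 1/3.
Midpoints: -11/6, -1.5, -7/6, -5/6, -0.5, -1/6.
h(-11/6) = 1223/216, h(-1.5) = 3.875, h(-7/6) = 667/216, h(-5/6) = 665/216, h(-0.5) = 3.625, h(-1/6) = 973/216.
Sum = Δt · [h(-11/6) + h(-1.5) + h(-7/6) + ...].
Sum ≈ 7.9444.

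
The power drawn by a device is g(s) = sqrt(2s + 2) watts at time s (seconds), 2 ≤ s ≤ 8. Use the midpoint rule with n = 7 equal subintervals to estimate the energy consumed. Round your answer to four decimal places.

Δs = (8 − 2)/7 = 6/7.
Midpoints: 17/7, 23/7, 29/7, 5, 41/7, 47/7, 53/7.
g(17/7) ≈ 2.6186, g(23/7) ≈ 2.9277, g(29/7) ≈ 3.2071, g(5) ≈ 3.4641, g(41/7) ≈ 3.7033, g(47/7) ≈ 3.9279, g(53/7) ≈ 4.1404.
Sum = Δs · [g(17/7) + g(23/7) + g(29/7) + ...].
Sum ≈ 20.5621.

20.5621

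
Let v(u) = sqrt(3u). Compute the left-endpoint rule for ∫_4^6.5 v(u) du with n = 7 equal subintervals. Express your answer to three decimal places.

9.727

Δu = (6.5 − 4)/7 = 5/14.
Left endpoints: 4, 61/14, 33/7, 71/14, 38/7, 81/14, 43/7.
v(4) ≈ 3.464, v(61/14) ≈ 3.615, v(33/7) ≈ 3.761, v(71/14) ≈ 3.901, v(38/7) ≈ 4.036, v(81/14) ≈ 4.166, v(43/7) ≈ 4.293.
Sum = Δu · [v(4) + v(61/14) + v(33/7) + ...].
Sum ≈ 9.727.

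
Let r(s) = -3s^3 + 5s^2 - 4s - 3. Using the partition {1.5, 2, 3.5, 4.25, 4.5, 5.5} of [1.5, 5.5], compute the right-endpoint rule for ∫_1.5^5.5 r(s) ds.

-675.20703125

Subinterval widths: 0.5, 1.5, 0.75, 0.25, 1.
Right endpoints: 2, 3.5, 4.25, 4.5, 5.5.
r(2) = -15, r(3.5) = -84.375, r(4.25) = -159.984375, r(4.5) = -193.125, r(5.5) = -372.875.
Sum = Σ Δs_i · r(s_i).
Sum = -675.20703125.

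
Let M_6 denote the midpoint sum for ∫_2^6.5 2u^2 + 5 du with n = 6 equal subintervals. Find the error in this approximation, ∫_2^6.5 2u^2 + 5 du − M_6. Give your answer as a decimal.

Exact integral: ∫_2^6.5 f(u) du = 200.25.
M_6 = 199.828125.
Error = 200.25 − 199.828125 = 0.421875.

0.421875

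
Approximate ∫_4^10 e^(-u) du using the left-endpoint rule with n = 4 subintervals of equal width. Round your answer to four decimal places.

Δu = (10 − 4)/4 = 1.5.
Left endpoints: 4, 5.5, 7, 8.5.
f(4) ≈ 0.0183, f(5.5) ≈ 0.0041, f(7) ≈ 0.0009, f(8.5) ≈ 0.0002.
Sum = Δu · [f(4) + f(5.5) + f(7) + f(8.5)].
Sum ≈ 0.0353.

0.0353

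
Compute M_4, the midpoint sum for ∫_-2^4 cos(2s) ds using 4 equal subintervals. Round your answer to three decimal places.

Δs = (4 − (-2))/4 = 1.5.
Midpoints: -1.25, 0.25, 1.75, 3.25.
f(-1.25) ≈ -0.801, f(0.25) ≈ 0.878, f(1.75) ≈ -0.936, f(3.25) ≈ 0.977.
Sum = Δs · [f(-1.25) + f(0.25) + f(1.75) + f(3.25)].
Sum ≈ 0.175.

0.175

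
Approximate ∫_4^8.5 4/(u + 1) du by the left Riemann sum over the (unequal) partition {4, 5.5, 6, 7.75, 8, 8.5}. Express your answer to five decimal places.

Subinterval widths: 1.5, 0.5, 1.75, 0.25, 0.5.
Left endpoints: 4, 5.5, 6, 7.75, 8.
f(4) = 0.8, f(5.5) = 8/13, f(6) = 4/7, f(7.75) = 16/35, f(8) = 4/9.
Sum = Σ Δu_i · f(u_i).
Sum ≈ 2.84420.

2.84420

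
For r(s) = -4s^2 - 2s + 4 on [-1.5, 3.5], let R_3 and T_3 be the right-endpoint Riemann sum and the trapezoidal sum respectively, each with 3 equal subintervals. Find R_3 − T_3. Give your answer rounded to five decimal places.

R_3 ≈ -102.5925926.
T_3 ≈ -60.9259259.
R_3 − T_3 ≈ -41.66667.

-41.66667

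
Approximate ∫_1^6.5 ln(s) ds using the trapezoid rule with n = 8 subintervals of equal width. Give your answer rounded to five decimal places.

6.63394

Δs = (6.5 − 1)/8 = 0.6875.
f(1) ≈ 0.00000, f(1.6875) ≈ 0.52325, f(2.375) ≈ 0.86500, f(3.0625) ≈ 1.11923, f(3.75) ≈ 1.32176, f(4.4375) ≈ 1.49009, f(5.125) ≈ 1.63413, f(5.8125) ≈ 1.76001, f(6.5) ≈ 1.87180.
T_8 = (Δs/2)·[f(s_0) + 2f(s_1) + ... + 2f(s_{7}) + f(s_8)].
Sum ≈ 6.63394.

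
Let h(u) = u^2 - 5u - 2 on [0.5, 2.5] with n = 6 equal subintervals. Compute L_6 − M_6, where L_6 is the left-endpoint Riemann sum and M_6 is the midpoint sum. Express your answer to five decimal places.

L_6 ≈ -13.1296296.
M_6 ≈ -13.8518519.
L_6 − M_6 ≈ 0.72222.

0.72222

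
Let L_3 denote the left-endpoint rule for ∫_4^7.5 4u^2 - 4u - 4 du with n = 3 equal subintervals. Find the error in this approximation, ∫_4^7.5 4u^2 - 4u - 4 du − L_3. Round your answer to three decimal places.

Exact integral: ∫_4^7.5 f(u) du ≈ 382.66667.
L_3 ≈ 300.09259.
Error ≈ 382.66667 − 300.09259 ≈ 82.574.

82.574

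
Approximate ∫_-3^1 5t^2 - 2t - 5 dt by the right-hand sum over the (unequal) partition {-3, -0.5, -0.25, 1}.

-10.421875

Subinterval widths: 2.5, 0.25, 1.25.
Right endpoints: -0.5, -0.25, 1.
f(-0.5) = -2.75, f(-0.25) = -4.1875, f(1) = -2.
Sum = Σ Δt_i · f(t_i).
Sum = -10.421875.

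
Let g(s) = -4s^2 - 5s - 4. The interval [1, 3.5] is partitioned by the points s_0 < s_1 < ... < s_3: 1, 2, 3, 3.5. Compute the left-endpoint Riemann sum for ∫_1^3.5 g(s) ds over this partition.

Subinterval widths: 1, 1, 0.5.
Left endpoints: 1, 2, 3.
g(1) = -13, g(2) = -30, g(3) = -55.
Sum = Σ Δs_i · g(s_i).
Sum = -70.5.

-70.5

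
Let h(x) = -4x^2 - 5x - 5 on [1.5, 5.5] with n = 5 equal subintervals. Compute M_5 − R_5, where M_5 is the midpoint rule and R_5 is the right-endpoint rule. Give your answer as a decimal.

55.36

M_5 = -306.48.
R_5 = -361.84.
M_5 − R_5 = 55.36.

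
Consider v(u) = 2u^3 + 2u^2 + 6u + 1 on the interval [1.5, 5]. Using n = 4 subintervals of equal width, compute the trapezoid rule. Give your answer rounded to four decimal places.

472.4043

Δu = (5 − 1.5)/4 = 0.875.
v(1.5) = 21.25, v(2.375) = 53.32421875, v(3.25) = 110.28125, v(4.125) = 200.16015625, v(5) = 331.
T_4 = (Δu/2)·[v(u_0) + 2v(u_1) + 2v(u_2) + 2v(u_3) + v(u_4)].
Sum ≈ 472.4043.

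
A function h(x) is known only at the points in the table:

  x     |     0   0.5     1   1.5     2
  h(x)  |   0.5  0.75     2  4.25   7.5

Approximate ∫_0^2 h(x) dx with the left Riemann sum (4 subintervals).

3.75

Δx = 0.5.
Sum = 0.5·[0.5 + 0.75 + 2 + 4.25] = 3.75.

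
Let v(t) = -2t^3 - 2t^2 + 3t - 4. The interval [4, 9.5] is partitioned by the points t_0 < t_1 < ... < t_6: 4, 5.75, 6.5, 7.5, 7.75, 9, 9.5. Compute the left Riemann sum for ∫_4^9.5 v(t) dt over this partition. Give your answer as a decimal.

Subinterval widths: 1.75, 0.75, 1, 0.25, 1.25, 0.5.
Left endpoints: 4, 5.75, 6.5, 7.5, 7.75, 9.
v(4) = -152, v(5.75) = -433.09375, v(6.5) = -618.25, v(7.5) = -937.75, v(7.75) = -1031.84375, v(9) = -1597.
Sum = Σ Δt_i · v(t_i).
Sum = -3531.8125.

-3531.8125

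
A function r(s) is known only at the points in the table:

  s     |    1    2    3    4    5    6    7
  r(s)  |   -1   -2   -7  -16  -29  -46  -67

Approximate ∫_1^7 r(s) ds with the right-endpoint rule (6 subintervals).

-167

Δs = 1.
Sum = 1·[(-2) + (-7) + (-16) + (-29) + (-46) + (-67)] = -167.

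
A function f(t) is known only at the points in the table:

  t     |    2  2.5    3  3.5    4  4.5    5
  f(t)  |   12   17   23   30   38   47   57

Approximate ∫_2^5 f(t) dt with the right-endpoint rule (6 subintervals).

Δt = 0.5.
Sum = 0.5·[17 + 23 + 30 + 38 + 47 + 57] = 106.

106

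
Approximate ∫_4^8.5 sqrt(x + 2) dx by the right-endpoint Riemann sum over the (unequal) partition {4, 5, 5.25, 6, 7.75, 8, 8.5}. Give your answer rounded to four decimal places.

13.3153

Subinterval widths: 1, 0.25, 0.75, 1.75, 0.25, 0.5.
Right endpoints: 5, 5.25, 6, 7.75, 8, 8.5.
f(5) ≈ 2.6458, f(5.25) ≈ 2.6926, f(6) ≈ 2.8284, f(7.75) ≈ 3.1225, f(8) ≈ 3.1623, f(8.5) ≈ 3.2404.
Sum = Σ Δx_i · f(x_i).
Sum ≈ 13.3153.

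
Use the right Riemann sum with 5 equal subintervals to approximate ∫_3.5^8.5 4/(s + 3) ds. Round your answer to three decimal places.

Δs = (8.5 − 3.5)/5 = 1.
Right endpoints: 4.5, 5.5, 6.5, 7.5, 8.5.
f(4.5) = 8/15, f(5.5) = 8/17, f(6.5) = 8/19, f(7.5) = 8/21, f(8.5) = 8/23.
Sum = Δs · [f(4.5) + f(5.5) + f(6.5) + f(7.5) + f(8.5)].
Sum ≈ 2.154.

2.154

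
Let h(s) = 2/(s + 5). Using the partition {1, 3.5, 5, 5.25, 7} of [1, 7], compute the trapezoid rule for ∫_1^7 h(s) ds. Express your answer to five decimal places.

1.40321

Subinterval widths: 2.5, 1.5, 0.25, 1.75.
h(1) = 1/3, h(3.5) = 4/17, h(5) = 0.2, h(5.25) = 8/41, h(7) = 1/6.
On each subinterval the trapezoid contributes (Δs_i/2)·[h(s_{i-1}) + h(s_i)].
Sum ≈ 1.40321.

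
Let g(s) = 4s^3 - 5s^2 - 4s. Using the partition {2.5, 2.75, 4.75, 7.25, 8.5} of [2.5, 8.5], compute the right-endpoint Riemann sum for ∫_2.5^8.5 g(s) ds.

Subinterval widths: 0.25, 2, 2.5, 1.25.
Right endpoints: 2.75, 4.75, 7.25, 8.5.
g(2.75) = 34.375, g(4.75) = 296.875, g(7.25) = 1232.5, g(8.5) = 2061.25.
Sum = Σ Δs_i · g(s_i).
Sum = 6260.15625.

6260.15625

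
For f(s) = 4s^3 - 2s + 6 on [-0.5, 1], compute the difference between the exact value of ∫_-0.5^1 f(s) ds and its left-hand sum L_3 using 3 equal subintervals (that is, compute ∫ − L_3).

Exact integral: ∫_-0.5^1 f(s) ds = 9.1875.
L_3 = 9.
Error = 9.1875 − 9 = 0.1875.

0.1875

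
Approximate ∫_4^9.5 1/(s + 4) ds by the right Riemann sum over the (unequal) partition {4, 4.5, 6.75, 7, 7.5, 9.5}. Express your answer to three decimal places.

0.482

Subinterval widths: 0.5, 2.25, 0.25, 0.5, 2.
Right endpoints: 4.5, 6.75, 7, 7.5, 9.5.
f(4.5) = 2/17, f(6.75) = 4/43, f(7) = 1/11, f(7.5) = 2/23, f(9.5) = 2/27.
Sum = Σ Δs_i · f(s_i).
Sum ≈ 0.482.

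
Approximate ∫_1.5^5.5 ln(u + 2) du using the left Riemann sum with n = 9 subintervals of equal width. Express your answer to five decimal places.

Δu = (5.5 − 1.5)/9 = 4/9.
Left endpoints: 1.5, 35/18, 43/18, 17/6, 59/18, 67/18, 25/6, 83/18, 91/18.
f(1.5) ≈ 1.25276, f(35/18) ≈ 1.37231, f(43/18) ≈ 1.47908, f(17/6) ≈ 1.57554, f(59/18) ≈ 1.66351, f(67/18) ≈ 1.74436, f(25/6) ≈ 1.81916, f(83/18) ≈ 1.88875, f(91/18) ≈ 1.95382.
Sum = Δu · [f(1.5) + f(35/18) + f(43/18) + ...].
Sum ≈ 6.55523.

6.55523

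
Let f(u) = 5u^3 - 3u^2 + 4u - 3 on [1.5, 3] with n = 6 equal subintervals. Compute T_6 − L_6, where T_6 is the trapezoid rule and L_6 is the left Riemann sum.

12.984375

T_6 = 80.77734375.
L_6 = 67.79296875.
T_6 − L_6 = 12.984375.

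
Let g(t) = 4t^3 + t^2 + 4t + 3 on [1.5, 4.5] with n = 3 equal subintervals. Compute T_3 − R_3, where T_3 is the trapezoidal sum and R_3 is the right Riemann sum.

-190.5

T_3 = 497.75.
R_3 = 688.25.
T_3 − R_3 = -190.5.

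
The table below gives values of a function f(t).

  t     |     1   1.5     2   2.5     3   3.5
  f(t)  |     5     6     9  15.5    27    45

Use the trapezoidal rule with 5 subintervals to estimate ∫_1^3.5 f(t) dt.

41.25

Δt = 0.5.
T_5 = (0.5/2)·[5 + 2·6 + 2·9 + 2·15.5 + 2·27 + 45] = 41.25.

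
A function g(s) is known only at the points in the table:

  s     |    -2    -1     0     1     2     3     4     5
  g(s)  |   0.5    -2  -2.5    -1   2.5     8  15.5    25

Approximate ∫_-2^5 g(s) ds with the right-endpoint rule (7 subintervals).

45.5

Δs = 1.
Sum = 1·[(-2) + (-2.5) + (-1) + 2.5 + 8 + 15.5 + 25] = 45.5.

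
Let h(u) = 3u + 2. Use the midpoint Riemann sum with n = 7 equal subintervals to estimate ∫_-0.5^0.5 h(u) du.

Δu = (0.5 − (-0.5))/7 = 1/7.
Midpoints: -3/7, -2/7, -1/7, 0, 1/7, 2/7, 3/7.
h(-3/7) = 5/7, h(-2/7) = 8/7, h(-1/7) = 11/7, h(0) = 2, h(1/7) = 17/7, h(2/7) = 20/7, h(3/7) = 23/7.
Sum = Δu · [h(-3/7) + h(-2/7) + h(-1/7) + ...].
Sum = 2.

2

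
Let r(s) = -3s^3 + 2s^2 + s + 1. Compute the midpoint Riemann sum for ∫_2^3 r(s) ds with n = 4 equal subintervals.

-32.4765625

Δs = (3 − 2)/4 = 0.25.
Midpoints: 2.125, 2.375, 2.625, 2.875.
r(2.125) = -8515/512, r(2.375) = -13073/512, r(2.625) = -18871/512, r(2.875) = -26053/512.
Sum = Δs · [r(2.125) + r(2.375) + r(2.625) + r(2.875)].
Sum = -32.4765625.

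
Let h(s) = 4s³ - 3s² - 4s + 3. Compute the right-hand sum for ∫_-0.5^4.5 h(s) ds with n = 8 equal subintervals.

389.6484375

Δs = (4.5 − (-0.5))/8 = 0.625.
Right endpoints: 0.125, 0.75, 1.375, 2, 2.625, 3.25, 3.875, 4.5.
h(0.125) = 2.4609375, h(0.75) = 0, h(1.375) = 2.2265625, h(2) = 15, h(2.625) = 44.1796875, h(3.25) = 95.625, h(3.875) = 175.1953125, h(4.5) = 288.75.
Sum = Δs · [h(0.125) + h(0.75) + h(1.375) + ...].
Sum = 389.6484375.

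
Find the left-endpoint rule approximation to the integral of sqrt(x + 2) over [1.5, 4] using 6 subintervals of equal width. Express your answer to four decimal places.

Δx = (4 − 1.5)/6 = 5/12.
Left endpoints: 1.5, 23/12, 7/3, 2.75, 19/6, 43/12.
f(1.5) ≈ 1.8708, f(23/12) ≈ 1.9791, f(7/3) ≈ 2.0817, f(2.75) ≈ 2.1794, f(19/6) ≈ 2.2730, f(43/12) ≈ 2.3629.
Sum = Δx · [f(1.5) + f(23/12) + f(7/3) + ...].
Sum ≈ 5.3112.

5.3112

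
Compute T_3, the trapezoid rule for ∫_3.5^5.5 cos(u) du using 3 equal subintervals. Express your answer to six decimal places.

-0.341520

Δu = (5.5 − 3.5)/3 = 2/3.
f(3.5) ≈ -0.936457, f(25/6) ≈ -0.519036, f(29/6) ≈ 0.120650, f(5.5) ≈ 0.708670.
T_3 = (Δu/2)·[f(u_0) + 2f(u_1) + 2f(u_2) + f(u_3)].
Sum ≈ -0.341520.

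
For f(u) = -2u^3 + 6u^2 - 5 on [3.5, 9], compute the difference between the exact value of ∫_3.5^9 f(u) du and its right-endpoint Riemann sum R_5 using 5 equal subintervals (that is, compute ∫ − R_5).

Exact integral: ∫_3.5^9 f(u) du = -1860.71875.
R_5 = -2423.52.
Error = -1860.71875 − (-2423.52) = 562.80125.

562.80125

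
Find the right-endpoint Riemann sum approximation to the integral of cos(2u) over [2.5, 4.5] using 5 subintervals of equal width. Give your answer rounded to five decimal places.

0.40961

Δu = (4.5 − 2.5)/5 = 0.4.
Right endpoints: 2.9, 3.3, 3.7, 4.1, 4.5.
f(2.9) ≈ 0.88552, f(3.3) ≈ 0.95023, f(3.7) ≈ 0.43855, f(4.1) ≈ -0.33915, f(4.5) ≈ -0.91113.
Sum = Δu · [f(2.9) + f(3.3) + f(3.7) + f(4.1) + f(4.5)].
Sum ≈ 0.40961.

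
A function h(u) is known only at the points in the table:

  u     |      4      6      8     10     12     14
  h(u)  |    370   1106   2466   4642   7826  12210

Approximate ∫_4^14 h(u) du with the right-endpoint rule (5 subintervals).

56500

Δu = 2.
Sum = 2·[1106 + 2466 + 4642 + 7826 + 12210] = 56500.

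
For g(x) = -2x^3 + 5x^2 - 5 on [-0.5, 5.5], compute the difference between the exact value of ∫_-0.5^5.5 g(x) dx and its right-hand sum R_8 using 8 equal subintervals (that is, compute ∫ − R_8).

74.25

Exact integral: ∫_-0.5^5.5 g(x) dx = -210.
R_8 = -284.25.
Error = -210 − (-284.25) = 74.25.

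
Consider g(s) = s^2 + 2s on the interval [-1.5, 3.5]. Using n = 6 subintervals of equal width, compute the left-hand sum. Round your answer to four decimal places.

17.6620

Δs = (3.5 − (-1.5))/6 = 5/6.
Left endpoints: -1.5, -2/3, 1/6, 1, 11/6, 8/3.
g(-1.5) = -0.75, g(-2/3) = -8/9, g(1/6) = 13/36, g(1) = 3, g(11/6) = 253/36, g(8/3) = 112/9.
Sum = Δs · [g(-1.5) + g(-2/3) + g(1/6) + ...].
Sum ≈ 17.6620.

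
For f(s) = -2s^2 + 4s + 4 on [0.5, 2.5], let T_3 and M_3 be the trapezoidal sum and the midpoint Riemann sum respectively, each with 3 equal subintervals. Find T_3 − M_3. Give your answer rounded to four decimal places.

T_3 ≈ 9.370370.
M_3 ≈ 9.814815.
T_3 − M_3 ≈ -0.4444.

-0.4444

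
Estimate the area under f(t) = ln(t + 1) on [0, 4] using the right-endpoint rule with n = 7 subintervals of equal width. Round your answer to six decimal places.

Δt = (4 − 0)/7 = 4/7.
Right endpoints: 4/7, 8/7, 12/7, 16/7, 20/7, 24/7, 4.
f(4/7) ≈ 0.451985, f(8/7) ≈ 0.762140, f(12/7) ≈ 0.998529, f(16/7) ≈ 1.189584, f(20/7) ≈ 1.349927, f(24/7) ≈ 1.488077, f(4) ≈ 1.609438.
Sum = Δt · [f(4/7) + f(8/7) + f(12/7) + ...].
Sum ≈ 4.485531.

4.485531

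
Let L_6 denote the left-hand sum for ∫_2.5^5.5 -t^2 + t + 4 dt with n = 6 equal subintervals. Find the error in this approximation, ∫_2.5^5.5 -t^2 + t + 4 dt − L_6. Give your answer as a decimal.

-5.125

Exact integral: ∫_2.5^5.5 f(t) dt = -26.25.
L_6 = -21.125.
Error = -26.25 − (-21.125) = -5.125.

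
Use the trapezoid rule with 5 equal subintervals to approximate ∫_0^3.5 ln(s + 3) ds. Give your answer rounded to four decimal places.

5.3636

Δs = (3.5 − 0)/5 = 0.7.
f(0) ≈ 1.0986, f(0.7) ≈ 1.3083, f(1.4) ≈ 1.4816, f(2.1) ≈ 1.6292, f(2.8) ≈ 1.7579, f(3.5) ≈ 1.8718.
T_5 = (Δs/2)·[f(s_0) + 2f(s_1) + ... + 2f(s_{4}) + f(s_5)].
Sum ≈ 5.3636.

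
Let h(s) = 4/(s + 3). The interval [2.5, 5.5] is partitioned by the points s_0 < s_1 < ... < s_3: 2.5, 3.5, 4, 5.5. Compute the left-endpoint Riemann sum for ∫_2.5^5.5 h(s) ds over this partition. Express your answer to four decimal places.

1.8921

Subinterval widths: 1, 0.5, 1.5.
Left endpoints: 2.5, 3.5, 4.
h(2.5) = 8/11, h(3.5) = 8/13, h(4) = 4/7.
Sum = Σ Δs_i · h(s_i).
Sum ≈ 1.8921.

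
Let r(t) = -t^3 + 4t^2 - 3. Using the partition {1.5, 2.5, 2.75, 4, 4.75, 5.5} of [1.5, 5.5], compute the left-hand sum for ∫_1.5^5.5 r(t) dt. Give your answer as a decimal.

-4.90625

Subinterval widths: 1, 0.25, 1.25, 0.75, 0.75.
Left endpoints: 1.5, 2.5, 2.75, 4, 4.75.
r(1.5) = 2.625, r(2.5) = 6.375, r(2.75) = 6.453125, r(4) = -3, r(4.75) = -19.921875.
Sum = Σ Δt_i · r(t_i).
Sum = -4.90625.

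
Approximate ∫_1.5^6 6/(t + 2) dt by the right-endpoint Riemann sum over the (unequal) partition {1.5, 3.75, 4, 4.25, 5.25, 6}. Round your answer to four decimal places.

4.2279

Subinterval widths: 2.25, 0.25, 0.25, 1, 0.75.
Right endpoints: 3.75, 4, 4.25, 5.25, 6.
f(3.75) = 24/23, f(4) = 1, f(4.25) = 0.96, f(5.25) = 24/29, f(6) = 0.75.
Sum = Σ Δt_i · f(t_i).
Sum ≈ 4.2279.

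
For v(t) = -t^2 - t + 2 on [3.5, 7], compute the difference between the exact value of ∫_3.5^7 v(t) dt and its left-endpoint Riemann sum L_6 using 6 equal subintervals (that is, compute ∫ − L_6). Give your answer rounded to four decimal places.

Exact integral: ∫_3.5^7 v(t) dt ≈ -111.416667.
L_6 ≈ -99.875579.
Error ≈ -111.416667 − (-99.875579) ≈ -11.5411.

-11.5411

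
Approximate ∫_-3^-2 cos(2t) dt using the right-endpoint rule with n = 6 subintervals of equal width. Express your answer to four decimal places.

0.1020

Δt = (-2 − (-3))/6 = 1/6.
Right endpoints: -17/6, -8/3, -2.5, -7/3, -13/6, -2.
f(-17/6) ≈ 0.8159, f(-8/3) ≈ 0.5818, f(-2.5) ≈ 0.2837, f(-7/3) ≈ -0.0457, f(-13/6) ≈ -0.3700, f(-2) ≈ -0.6536.
Sum = Δt · [f(-17/6) + f(-8/3) + f(-2.5) + ...].
Sum ≈ 0.1020.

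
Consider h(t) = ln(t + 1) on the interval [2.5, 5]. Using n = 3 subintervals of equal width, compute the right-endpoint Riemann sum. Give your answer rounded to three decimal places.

4.084

Δt = (5 − 2.5)/3 = 5/6.
Right endpoints: 10/3, 25/6, 5.
h(10/3) ≈ 1.466, h(25/6) ≈ 1.642, h(5) ≈ 1.792.
Sum = Δt · [h(10/3) + h(25/6) + h(5)].
Sum ≈ 4.084.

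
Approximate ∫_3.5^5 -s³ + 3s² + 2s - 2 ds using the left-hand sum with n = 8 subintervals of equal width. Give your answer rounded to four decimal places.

Δs = (5 − 3.5)/8 = 0.1875.
Left endpoints: 3.5, 3.6875, 3.875, 4.0625, 4.25, 4.4375, 4.625, 4.8125.
f(3.5) = -1.125, f(3.6875) = -16275/4096, f(3.875) = -3783/512, f(4.0625) = -46737/4096, f(4.25) = -16.078125, f(4.4375) = -87783/4096, f(4.625) = -14085/512, f(4.8125) = -140709/4096.
Sum = Δs · [f(3.5) + f(3.6875) + f(3.875) + ...].
Sum ≈ -23.1130.

-23.1130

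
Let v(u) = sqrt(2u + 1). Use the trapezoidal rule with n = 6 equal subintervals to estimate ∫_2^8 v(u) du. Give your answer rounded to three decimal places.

Δu = (8 − 2)/6 = 1.
v(2) ≈ 2.236, v(3) ≈ 2.646, v(4) ≈ 3.000, v(5) ≈ 3.317, v(6) ≈ 3.606, v(7) ≈ 3.873, v(8) ≈ 4.123.
T_6 = (Δu/2)·[v(u_0) + 2v(u_1) + ... + 2v(u_{5}) + v(u_6)].
Sum ≈ 19.620.

19.620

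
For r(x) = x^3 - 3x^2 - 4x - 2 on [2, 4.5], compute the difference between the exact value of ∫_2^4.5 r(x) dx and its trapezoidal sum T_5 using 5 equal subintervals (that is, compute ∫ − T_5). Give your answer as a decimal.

Exact integral: ∫_2^4.5 r(x) dx = -22.109375.
T_5 = -21.40625.
Error = -22.109375 − (-21.40625) = -0.703125.

-0.703125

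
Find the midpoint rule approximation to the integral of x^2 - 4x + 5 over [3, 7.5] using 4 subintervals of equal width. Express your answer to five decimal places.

59.15039

Δx = (7.5 − 3)/4 = 1.125.
Midpoints: 3.5625, 4.6875, 5.8125, 6.9375.
f(3.5625) = 3.44140625, f(4.6875) = 8.22265625, f(5.8125) = 15.53515625, f(6.9375) = 25.37890625.
Sum = Δx · [f(3.5625) + f(4.6875) + f(5.8125) + f(6.9375)].
Sum ≈ 59.15039.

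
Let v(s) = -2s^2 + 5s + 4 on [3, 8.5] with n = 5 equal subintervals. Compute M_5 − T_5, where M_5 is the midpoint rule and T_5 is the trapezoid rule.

M_5 = -210.1825.
T_5 = -213.51.
M_5 − T_5 = 3.3275.

3.3275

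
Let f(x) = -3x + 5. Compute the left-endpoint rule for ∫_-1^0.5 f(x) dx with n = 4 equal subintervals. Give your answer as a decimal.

9.46875

Δx = (0.5 − (-1))/4 = 0.375.
Left endpoints: -1, -0.625, -0.25, 0.125.
f(-1) = 8, f(-0.625) = 6.875, f(-0.25) = 5.75, f(0.125) = 4.625.
Sum = Δx · [f(-1) + f(-0.625) + f(-0.25) + f(0.125)].
Sum = 9.46875.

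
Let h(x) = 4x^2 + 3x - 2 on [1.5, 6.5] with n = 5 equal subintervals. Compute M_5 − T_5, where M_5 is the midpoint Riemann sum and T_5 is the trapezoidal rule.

M_5 = 410.
T_5 = 415.
M_5 − T_5 = -5.

-5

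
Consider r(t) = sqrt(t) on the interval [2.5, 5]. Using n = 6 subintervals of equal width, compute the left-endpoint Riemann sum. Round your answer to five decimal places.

Δt = (5 − 2.5)/6 = 5/12.
Left endpoints: 2.5, 35/12, 10/3, 3.75, 25/6, 55/12.
r(2.5) ≈ 1.58114, r(35/12) ≈ 1.70783, r(10/3) ≈ 1.82574, r(3.75) ≈ 1.93649, r(25/6) ≈ 2.04124, r(55/12) ≈ 2.14087.
Sum = Δt · [r(2.5) + r(35/12) + r(10/3) + ...].
Sum ≈ 4.68055.

4.68055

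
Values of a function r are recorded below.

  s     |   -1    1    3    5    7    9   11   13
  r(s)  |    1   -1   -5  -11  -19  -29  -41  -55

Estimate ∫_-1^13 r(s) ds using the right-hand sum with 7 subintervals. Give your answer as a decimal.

-322

Δs = 2.
Sum = 2·[(-1) + (-5) + (-11) + (-19) + (-29) + (-41) + (-55)] = -322.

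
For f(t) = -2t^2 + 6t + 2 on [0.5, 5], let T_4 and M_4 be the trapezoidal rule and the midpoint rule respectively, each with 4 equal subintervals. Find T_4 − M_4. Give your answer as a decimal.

T_4 = -1.8984375.
M_4 = 0.94921875.
T_4 − M_4 = -2.84765625.

-2.84765625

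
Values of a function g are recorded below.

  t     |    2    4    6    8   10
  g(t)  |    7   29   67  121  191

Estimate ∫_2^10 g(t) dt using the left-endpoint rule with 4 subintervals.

Δt = 2.
Sum = 2·[7 + 29 + 67 + 121] = 448.

448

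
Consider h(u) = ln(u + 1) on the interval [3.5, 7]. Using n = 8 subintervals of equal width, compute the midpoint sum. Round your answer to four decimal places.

Δu = (7 − 3.5)/8 = 0.4375.
Midpoints: 3.71875, 4.15625, 4.59375, 5.03125, 5.46875, 5.90625, 6.34375, 6.78125.
h(3.71875) ≈ 1.5515, h(4.15625) ≈ 1.6402, h(4.59375) ≈ 1.7216, h(5.03125) ≈ 1.7970, h(5.46875) ≈ 1.8670, h(5.90625) ≈ 1.9324, h(6.34375) ≈ 1.9938, h(6.78125) ≈ 2.0517.
Sum = Δu · [h(3.71875) + h(4.15625) + h(4.59375) + ...].
Sum ≈ 6.3680.

6.3680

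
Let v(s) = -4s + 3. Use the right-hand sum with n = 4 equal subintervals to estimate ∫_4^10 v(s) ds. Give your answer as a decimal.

-168

Δs = (10 − 4)/4 = 1.5.
Right endpoints: 5.5, 7, 8.5, 10.
v(5.5) = -19, v(7) = -25, v(8.5) = -31, v(10) = -37.
Sum = Δs · [v(5.5) + v(7) + v(8.5) + v(10)].
Sum = -168.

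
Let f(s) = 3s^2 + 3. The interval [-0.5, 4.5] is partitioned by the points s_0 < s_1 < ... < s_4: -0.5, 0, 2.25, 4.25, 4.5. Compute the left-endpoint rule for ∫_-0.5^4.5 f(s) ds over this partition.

Subinterval widths: 0.5, 2.25, 2, 0.25.
Left endpoints: -0.5, 0, 2.25, 4.25.
f(-0.5) = 3.75, f(0) = 3, f(2.25) = 18.1875, f(4.25) = 57.1875.
Sum = Σ Δs_i · f(s_i).
Sum = 59.296875.

59.296875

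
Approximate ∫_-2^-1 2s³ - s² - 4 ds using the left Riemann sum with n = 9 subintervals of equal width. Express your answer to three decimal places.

Δs = (-1 − (-2))/9 = 1/9.
Left endpoints: -2, -17/9, -16/9, -5/3, -14/9, -13/9, -4/3, -11/9, -10/9.
f(-2) = -24, f(-17/9) = -15343/729, f(-16/9) = -13412/729, f(-5/3) = -433/27, f(-14/9) = -10168/729, f(-13/9) = -8831/729, f(-4/3) = -284/27, f(-11/9) = -6667/729, f(-10/9) = -5816/729.
Sum = Δs · [f(-2) + f(-17/9) + f(-16/9) + ...].
Sum ≈ -14.798.

-14.798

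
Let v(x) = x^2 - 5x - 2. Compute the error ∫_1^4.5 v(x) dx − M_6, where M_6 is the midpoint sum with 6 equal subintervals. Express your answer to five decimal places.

Exact integral: ∫_1^4.5 v(x) dx ≈ -25.0833333.
M_6 ≈ -25.1825810.
Error ≈ -25.0833333 − (-25.1825810) ≈ 0.09925.

0.09925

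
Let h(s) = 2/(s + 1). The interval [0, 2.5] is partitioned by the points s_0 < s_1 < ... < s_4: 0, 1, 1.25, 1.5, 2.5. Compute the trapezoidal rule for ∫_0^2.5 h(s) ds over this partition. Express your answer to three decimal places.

Subinterval widths: 1, 0.25, 0.25, 1.
h(0) = 2, h(1) = 1, h(1.25) = 8/9, h(1.5) = 0.8, h(2.5) = 4/7.
On each subinterval the trapezoid contributes (Δs_i/2)·[h(s_{i-1}) + h(s_i)].
Sum ≈ 2.633.

2.633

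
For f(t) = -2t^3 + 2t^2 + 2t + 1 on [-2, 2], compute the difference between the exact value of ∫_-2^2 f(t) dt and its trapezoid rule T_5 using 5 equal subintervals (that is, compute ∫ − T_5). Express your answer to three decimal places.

Exact integral: ∫_-2^2 f(t) dt ≈ 14.66667.
T_5 = 15.52.
Error ≈ 14.66667 − 15.52 ≈ -0.853.

-0.853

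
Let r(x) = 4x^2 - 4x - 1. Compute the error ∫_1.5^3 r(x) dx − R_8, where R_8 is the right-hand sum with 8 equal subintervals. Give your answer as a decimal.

Exact integral: ∫_1.5^3 r(x) dx = 16.5.
R_8 = 18.50390625.
Error = 16.5 − 18.50390625 = -2.00390625.

-2.00390625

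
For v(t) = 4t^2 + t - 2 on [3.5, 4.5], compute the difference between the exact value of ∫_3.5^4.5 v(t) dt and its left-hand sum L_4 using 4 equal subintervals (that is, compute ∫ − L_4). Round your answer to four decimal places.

4.0833

Exact integral: ∫_3.5^4.5 v(t) dt ≈ 66.333333.
L_4 = 62.25.
Error ≈ 66.333333 − 62.25 ≈ 4.0833.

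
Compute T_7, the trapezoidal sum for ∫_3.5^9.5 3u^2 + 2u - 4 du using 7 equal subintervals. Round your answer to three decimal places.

870.704

Δu = (9.5 − 3.5)/7 = 6/7.
f(3.5) = 39.75, f(61/14) = 12087/196, f(73/14) = 17247/196, f(85/14) = 23271/196, f(97/14) = 30159/196, f(109/14) = 37911/196, f(121/14) = 46527/196, f(9.5) = 285.75.
T_7 = (Δu/2)·[f(u_0) + 2f(u_1) + ... + 2f(u_{6}) + f(u_7)].
Sum ≈ 870.704.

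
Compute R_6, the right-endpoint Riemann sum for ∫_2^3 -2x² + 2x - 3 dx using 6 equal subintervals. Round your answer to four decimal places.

Δx = (3 − 2)/6 = 1/6.
Right endpoints: 13/6, 7/3, 2.5, 8/3, 17/6, 3.
f(13/6) = -145/18, f(7/3) = -83/9, f(2.5) = -10.5, f(8/3) = -107/9, f(17/6) = -241/18, f(3) = -15.
Sum = Δx · [f(13/6) + f(7/3) + f(2.5) + ...].
Sum ≈ -11.3426.

-11.3426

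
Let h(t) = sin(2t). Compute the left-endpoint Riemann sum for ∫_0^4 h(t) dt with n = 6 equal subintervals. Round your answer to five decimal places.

Δt = (4 − 0)/6 = 2/3.
Left endpoints: 0, 2/3, 4/3, 2, 8/3, 10/3.
h(0) ≈ 0.00000, h(2/3) ≈ 0.97194, h(4/3) ≈ 0.45727, h(2) ≈ -0.75680, h(8/3) ≈ -0.81333, h(10/3) ≈ 0.37415.
Sum = Δt · [h(0) + h(2/3) + h(4/3) + ...].
Sum ≈ 0.15549.

0.15549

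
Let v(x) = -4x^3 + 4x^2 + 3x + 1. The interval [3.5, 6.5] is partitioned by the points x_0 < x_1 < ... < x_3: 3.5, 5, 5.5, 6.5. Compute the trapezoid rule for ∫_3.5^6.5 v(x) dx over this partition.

-1317

Subinterval widths: 1.5, 0.5, 1.
v(3.5) = -111, v(5) = -384, v(5.5) = -527, v(6.5) = -909.
On each subinterval the trapezoid contributes (Δx_i/2)·[v(x_{i-1}) + v(x_i)].
Sum = -1317.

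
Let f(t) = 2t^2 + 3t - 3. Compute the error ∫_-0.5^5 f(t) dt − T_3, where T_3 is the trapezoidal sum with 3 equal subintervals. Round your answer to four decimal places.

-6.1620

Exact integral: ∫_-0.5^5 f(t) dt ≈ 104.041667.
T_3 ≈ 110.203704.
Error ≈ 104.041667 − 110.203704 ≈ -6.1620.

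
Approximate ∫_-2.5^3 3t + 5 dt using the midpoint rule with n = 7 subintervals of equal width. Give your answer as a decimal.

31.625

Δt = (3 − (-2.5))/7 = 11/14.
Midpoints: -59/28, -37/28, -15/28, 0.25, 29/28, 51/28, 73/28.
f(-59/28) = -37/28, f(-37/28) = 29/28, f(-15/28) = 95/28, f(0.25) = 5.75, f(29/28) = 227/28, f(51/28) = 293/28, f(73/28) = 359/28.
Sum = Δt · [f(-59/28) + f(-37/28) + f(-15/28) + ...].
Sum = 31.625.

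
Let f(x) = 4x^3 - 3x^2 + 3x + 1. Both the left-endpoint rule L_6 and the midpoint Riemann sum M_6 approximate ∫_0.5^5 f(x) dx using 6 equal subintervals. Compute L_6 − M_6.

-145.546875

L_6 = 389.8125.
M_6 = 535.359375.
L_6 − M_6 = -145.546875.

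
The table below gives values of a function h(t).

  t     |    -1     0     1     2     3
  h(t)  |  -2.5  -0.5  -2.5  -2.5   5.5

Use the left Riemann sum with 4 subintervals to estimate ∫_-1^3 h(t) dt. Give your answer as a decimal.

Δt = 1.
Sum = 1·[(-2.5) + (-0.5) + (-2.5) + (-2.5)] = -8.

-8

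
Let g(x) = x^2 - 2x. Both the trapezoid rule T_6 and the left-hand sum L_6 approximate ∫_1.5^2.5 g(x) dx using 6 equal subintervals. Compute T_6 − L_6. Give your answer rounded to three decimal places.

0.167

T_6 ≈ 0.08796.
L_6 ≈ -0.07870.
T_6 − L_6 ≈ 0.167.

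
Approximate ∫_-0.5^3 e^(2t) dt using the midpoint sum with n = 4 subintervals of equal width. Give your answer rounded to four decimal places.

Δt = (3 − (-0.5))/4 = 0.875.
Midpoints: -0.0625, 0.8125, 1.6875, 2.5625.
f(-0.0625) ≈ 0.8825, f(0.8125) ≈ 5.0784, f(1.6875) ≈ 29.2243, f(2.5625) ≈ 168.1741.
Sum = Δt · [f(-0.0625) + f(0.8125) + f(1.6875) + f(2.5625)].
Sum ≈ 177.9394.

177.9394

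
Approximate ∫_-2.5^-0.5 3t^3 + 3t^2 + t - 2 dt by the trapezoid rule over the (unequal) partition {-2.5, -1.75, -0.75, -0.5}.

Subinterval widths: 0.75, 1, 0.25.
f(-2.5) = -32.625, f(-1.75) = -10.640625, f(-0.75) = -2.328125, f(-0.5) = -2.125.
On each subinterval the trapezoid contributes (Δt_i/2)·[f(t_{i-1}) + f(t_i)].
Sum = -23.265625.

-23.265625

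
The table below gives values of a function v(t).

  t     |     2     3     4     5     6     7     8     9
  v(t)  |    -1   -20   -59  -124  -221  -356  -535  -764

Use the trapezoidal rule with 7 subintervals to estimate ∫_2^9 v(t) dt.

-1697.5

Δt = 1.
T_7 = (1/2)·[(-1) + 2·(-20) + 2·(-59) + 2·(-124) + 2·(-221) + 2·(-356) + 2·(-535) + (-764)] = -1697.5.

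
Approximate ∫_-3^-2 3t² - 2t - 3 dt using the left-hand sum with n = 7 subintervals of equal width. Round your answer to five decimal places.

22.22449

Δt = (-2 − (-3))/7 = 1/7.
Left endpoints: -3, -20/7, -19/7, -18/7, -17/7, -16/7, -15/7.
f(-3) = 30, f(-20/7) = 1333/49, f(-19/7) = 1202/49, f(-18/7) = 1077/49, f(-17/7) = 958/49, f(-16/7) = 845/49, f(-15/7) = 738/49.
Sum = Δt · [f(-3) + f(-20/7) + f(-19/7) + ...].
Sum ≈ 22.22449.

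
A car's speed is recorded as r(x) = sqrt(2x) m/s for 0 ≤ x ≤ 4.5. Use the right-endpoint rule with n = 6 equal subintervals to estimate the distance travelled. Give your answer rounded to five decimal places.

9.94966

Δx = (4.5 − 0)/6 = 0.75.
Right endpoints: 0.75, 1.5, 2.25, 3, 3.75, 4.5.
r(0.75) ≈ 1.22474, r(1.5) ≈ 1.73205, r(2.25) ≈ 2.12132, r(3) ≈ 2.44949, r(3.75) ≈ 2.73861, r(4.5) ≈ 3.00000.
Sum = Δx · [r(0.75) + r(1.5) + r(2.25) + ...].
Sum ≈ 9.94966.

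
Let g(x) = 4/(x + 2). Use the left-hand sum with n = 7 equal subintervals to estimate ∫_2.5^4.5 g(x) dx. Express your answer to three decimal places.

Δx = (4.5 − 2.5)/7 = 2/7.
Left endpoints: 2.5, 39/14, 43/14, 47/14, 51/14, 55/14, 59/14.
g(2.5) = 8/9, g(39/14) = 56/67, g(43/14) = 56/71, g(47/14) = 56/75, g(51/14) = 56/79, g(55/14) = 56/83, g(59/14) = 56/87.
Sum = Δx · [g(2.5) + g(39/14) + g(43/14) + ...].
Sum ≈ 1.511.

1.511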